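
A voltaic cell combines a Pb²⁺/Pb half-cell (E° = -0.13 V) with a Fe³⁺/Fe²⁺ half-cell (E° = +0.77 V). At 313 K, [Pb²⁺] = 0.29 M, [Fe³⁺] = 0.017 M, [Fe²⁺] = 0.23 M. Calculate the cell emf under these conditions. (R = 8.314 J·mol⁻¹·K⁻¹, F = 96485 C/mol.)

0.846 V

The Fe³⁺/Fe²⁺ couple has the higher reduction potential and acts as the cathode, so E°_cell = +0.77 − (-0.13) = 0.90 V.
Balancing electrons gives n = 2; the reaction quotient is Q = [Pb²⁺]·[Fe²⁺]^2/[Fe³⁺]^2 = 53.1.
E = E° − (RT/nF) ln Q = 0.90 − (8.314×313)/(2×96485) × (3.972) = 0.900 − 0.054 = 0.846 V.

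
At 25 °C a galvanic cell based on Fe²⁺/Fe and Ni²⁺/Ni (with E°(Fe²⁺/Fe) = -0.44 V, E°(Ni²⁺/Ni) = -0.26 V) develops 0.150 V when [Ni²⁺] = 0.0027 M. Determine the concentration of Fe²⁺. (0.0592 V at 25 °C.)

From the Nernst equation, log Q = n(E° − E)/0.0592 = 2(0.18 − 0.150)/0.0592 = 1.014, so Q = 10.3.
With Q = [Fe²⁺]/[Ni²⁺] and the known concentrations, [Fe²⁺] in the numerator gives [Fe²⁺] = 0.028 M.

0.028 M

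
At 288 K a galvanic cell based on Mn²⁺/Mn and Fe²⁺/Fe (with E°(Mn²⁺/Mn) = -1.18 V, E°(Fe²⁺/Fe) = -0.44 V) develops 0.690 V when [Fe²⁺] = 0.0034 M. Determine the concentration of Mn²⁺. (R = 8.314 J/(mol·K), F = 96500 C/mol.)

From the Nernst equation, ln Q = nF(E° − E)/RT = 2×96500×(0.74 − 0.690)/(8.314×288) = 4.030, so Q = 56.3.
With Q = [Mn²⁺]/[Fe²⁺] and the known concentrations, [Mn²⁺] in the numerator gives [Mn²⁺] = 0.19 M.

0.19 M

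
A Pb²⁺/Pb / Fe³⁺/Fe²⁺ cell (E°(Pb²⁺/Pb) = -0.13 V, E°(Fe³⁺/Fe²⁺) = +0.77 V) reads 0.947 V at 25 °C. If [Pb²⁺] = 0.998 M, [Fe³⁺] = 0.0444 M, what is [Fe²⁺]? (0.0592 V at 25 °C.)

0.0071 M

From the Nernst equation, log Q = n(E° − E)/0.0592 = 2(0.90 − 0.947)/0.0592 = -1.588, so Q = 0.0258.
With Q = [Pb²⁺]·[Fe²⁺]^2/[Fe³⁺]^2 and the known concentrations, [Fe²⁺]^2 in the numerator gives [Fe²⁺] = 0.0071 M.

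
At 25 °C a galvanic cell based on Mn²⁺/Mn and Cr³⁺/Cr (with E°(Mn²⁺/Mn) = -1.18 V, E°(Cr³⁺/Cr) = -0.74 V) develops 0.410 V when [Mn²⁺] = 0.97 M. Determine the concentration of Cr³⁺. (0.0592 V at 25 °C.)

From the Nernst equation, log Q = n(E° − E)/0.0592 = 6(0.44 − 0.410)/0.0592 = 3.041, so Q = 1100.
With Q = [Mn²⁺]^3/[Cr³⁺]^2 and the known concentrations, [Cr³⁺]^2 in the denominator gives [Cr³⁺] = 0.029 M.

0.029 M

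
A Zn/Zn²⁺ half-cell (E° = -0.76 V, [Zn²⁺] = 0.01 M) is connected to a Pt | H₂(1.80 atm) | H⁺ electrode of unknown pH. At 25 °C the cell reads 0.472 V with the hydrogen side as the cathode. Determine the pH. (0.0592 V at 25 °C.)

E°_cell = 0.76 V and n = 2.
log Q = n(E° − E)/0.0592 = 2×(0.76 − 0.472)/0.0592 = 9.730.
With Q = [Zn²⁺]·P(H₂) / [H⁺]^2, solving for [H⁺] gives log[H⁺] = -5.737, so pH = 5.74.

pH = 5.74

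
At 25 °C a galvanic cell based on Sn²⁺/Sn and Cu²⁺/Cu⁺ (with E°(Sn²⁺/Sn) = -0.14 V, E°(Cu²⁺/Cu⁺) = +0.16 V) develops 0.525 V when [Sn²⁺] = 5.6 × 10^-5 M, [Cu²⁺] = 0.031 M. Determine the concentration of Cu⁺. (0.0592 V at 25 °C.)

From the Nernst equation, log Q = n(E° − E)/0.0592 = 2(0.30 − 0.525)/0.0592 = -7.601, so Q = 2.5 × 10^-8.
With Q = [Sn²⁺]·[Cu⁺]^2/[Cu²⁺]^2 and the known concentrations, [Cu⁺]^2 in the numerator gives [Cu⁺] = 6.6 × 10^-4 M.

6.6 × 10^-4 M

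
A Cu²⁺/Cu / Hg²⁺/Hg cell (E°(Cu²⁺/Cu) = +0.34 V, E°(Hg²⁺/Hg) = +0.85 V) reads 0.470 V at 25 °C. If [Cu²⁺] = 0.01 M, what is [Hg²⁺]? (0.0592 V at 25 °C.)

From the Nernst equation, log Q = n(E° − E)/0.0592 = 2(0.51 − 0.470)/0.0592 = 1.351, so Q = 22.5.
With Q = [Cu²⁺]/[Hg²⁺] and the known concentrations, [Hg²⁺] in the denominator gives [Hg²⁺] = 4.5 × 10^-4 M.

4.5 × 10^-4 M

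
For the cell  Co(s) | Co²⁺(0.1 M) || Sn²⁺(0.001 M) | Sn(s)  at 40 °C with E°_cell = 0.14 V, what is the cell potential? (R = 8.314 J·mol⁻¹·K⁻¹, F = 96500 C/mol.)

0.078 V

Balancing electrons gives n = 2; the reaction quotient is Q = [Co²⁺]/[Sn²⁺] = 100.
E = E° − (RT/nF) ln Q = 0.14 − (8.314×313)/(2×96500) × (4.605) = 0.140 − 0.062 = 0.078 V.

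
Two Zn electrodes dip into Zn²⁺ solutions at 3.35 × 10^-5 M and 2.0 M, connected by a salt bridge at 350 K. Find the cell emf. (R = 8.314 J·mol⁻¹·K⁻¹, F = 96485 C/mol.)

0.17 V

Both half-cells are Zn²⁺/Zn, so E°_cell = 0. The concentrated side is the cathode; the cell reaction moves Zn²⁺ from high to low concentration with n = 2.
Q = [Zn²⁺]_dilute/[Zn²⁺]_conc = 3.35 × 10^-5/2.0 = 1.67 × 10^-5.
E = 0 − (RT/nF) ln Q = −((8.314×350)/(2×96485))(-10.997) = 0.1658 V.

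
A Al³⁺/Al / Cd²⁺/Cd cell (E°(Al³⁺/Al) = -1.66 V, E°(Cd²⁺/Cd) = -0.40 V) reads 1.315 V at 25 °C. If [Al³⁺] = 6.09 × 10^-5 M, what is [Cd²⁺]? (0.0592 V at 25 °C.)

0.11 M

From the Nernst equation, log Q = n(E° − E)/0.0592 = 6(1.26 − 1.315)/0.0592 = -5.574, so Q = 2.66 × 10^-6.
With Q = [Al³⁺]^2/[Cd²⁺]^3 and the known concentrations, [Cd²⁺]^3 in the denominator gives [Cd²⁺] = 0.11 M.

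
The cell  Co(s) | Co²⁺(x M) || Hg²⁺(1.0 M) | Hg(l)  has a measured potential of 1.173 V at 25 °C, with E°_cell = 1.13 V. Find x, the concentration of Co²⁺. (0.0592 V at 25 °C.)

0.035 M

From the Nernst equation, log Q = n(E° − E)/0.0592 = 2(1.13 − 1.173)/0.0592 = -1.453, so Q = 0.0353.
With Q = [Co²⁺]/[Hg²⁺] and the known concentrations, [Co²⁺] in the numerator gives [Co²⁺] = 0.035 M.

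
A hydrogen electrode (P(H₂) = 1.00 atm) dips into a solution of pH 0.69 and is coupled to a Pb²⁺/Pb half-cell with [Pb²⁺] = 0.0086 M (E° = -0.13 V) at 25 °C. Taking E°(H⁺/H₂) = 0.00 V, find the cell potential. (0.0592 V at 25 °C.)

The hydrogen couple is the cathode, so E°_cell = 0.13 V; n = 2.
[H⁺] = 10^(−0.69) = 0.20 M, and Q = [Pb²⁺]·P(H₂) / [H⁺]^2 = 0.206.
E = E° − (0.0592/2) log Q = 0.13 − (0.0592/2)(-0.686) = 0.150 V.

0.15 V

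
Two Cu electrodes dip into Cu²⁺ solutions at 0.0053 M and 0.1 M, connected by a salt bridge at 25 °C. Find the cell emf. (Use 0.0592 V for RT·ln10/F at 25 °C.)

Both half-cells are Cu²⁺/Cu, so E°_cell = 0. The concentrated side is the cathode; the cell reaction moves Cu²⁺ from high to low concentration with n = 2.
Q = [Cu²⁺]_dilute/[Cu²⁺]_conc = 0.0053/0.1 = 0.0530.
E = 0 − (0.0592/2) log Q = −(0.0592/2)(-1.276) = 0.0378 V.

0.038 V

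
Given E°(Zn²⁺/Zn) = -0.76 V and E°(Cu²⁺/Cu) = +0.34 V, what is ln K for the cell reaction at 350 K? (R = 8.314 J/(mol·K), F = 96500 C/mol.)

ln K = 73.0

E°_cell = +0.34 − (-0.76) = 1.10 V, with n = 2 electrons transferred.
At equilibrium E = 0, so the Nernst equation gives ln K = nFE°/RT = (2)(96500)(1.10)/((8.314)(350)) = 72.96.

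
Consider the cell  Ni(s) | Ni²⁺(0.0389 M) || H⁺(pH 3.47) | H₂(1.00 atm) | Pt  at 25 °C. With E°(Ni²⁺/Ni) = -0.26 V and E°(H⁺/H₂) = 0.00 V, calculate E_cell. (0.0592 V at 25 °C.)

The hydrogen couple is the cathode, so E°_cell = 0.26 V; n = 2.
[H⁺] = 10^(−3.47) = 3.4 × 10^-4 M, and Q = [Ni²⁺]·P(H₂) / [H⁺]^2 = 3.39 × 10^5.
E = E° − (0.0592/2) log Q = 0.26 − (0.0592/2)(5.530) = 0.096 V.

0.096 V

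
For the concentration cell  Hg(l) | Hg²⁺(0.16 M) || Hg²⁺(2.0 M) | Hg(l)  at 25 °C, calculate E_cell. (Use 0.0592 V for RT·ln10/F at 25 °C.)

Both half-cells are Hg²⁺/Hg, so E°_cell = 0. The concentrated side is the cathode; the cell reaction moves Hg²⁺ from high to low concentration with n = 2.
Q = [Hg²⁺]_dilute/[Hg²⁺]_conc = 0.16/2.0 = 0.0800.
E = 0 − (0.0592/2) log Q = −(0.0592/2)(-1.097) = 0.0325 V.

0.032 V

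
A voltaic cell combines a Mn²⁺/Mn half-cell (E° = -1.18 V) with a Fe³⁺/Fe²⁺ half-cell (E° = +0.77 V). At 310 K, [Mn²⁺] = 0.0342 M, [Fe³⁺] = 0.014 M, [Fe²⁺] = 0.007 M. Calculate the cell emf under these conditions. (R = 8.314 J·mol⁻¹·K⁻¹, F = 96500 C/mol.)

The Fe³⁺/Fe²⁺ couple has the higher reduction potential and acts as the cathode, so E°_cell = +0.77 − (-1.18) = 1.95 V.
Balancing electrons gives n = 2; the reaction quotient is Q = [Mn²⁺]·[Fe²⁺]^2/[Fe³⁺]^2 = 0.00855.
E = E° − (RT/nF) ln Q = 1.95 − (8.314×310)/(2×96500) × (-4.762) = 1.950 + 0.064 = 2.014 V.

2.01 V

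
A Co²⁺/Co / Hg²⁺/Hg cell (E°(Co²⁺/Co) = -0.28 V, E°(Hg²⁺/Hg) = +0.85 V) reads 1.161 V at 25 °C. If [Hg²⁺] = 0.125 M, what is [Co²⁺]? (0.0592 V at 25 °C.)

From the Nernst equation, log Q = n(E° − E)/0.0592 = 2(1.13 − 1.161)/0.0592 = -1.047, so Q = 0.0897.
With Q = [Co²⁺]/[Hg²⁺] and the known concentrations, [Co²⁺] in the numerator gives [Co²⁺] = 0.011 M.

0.011 M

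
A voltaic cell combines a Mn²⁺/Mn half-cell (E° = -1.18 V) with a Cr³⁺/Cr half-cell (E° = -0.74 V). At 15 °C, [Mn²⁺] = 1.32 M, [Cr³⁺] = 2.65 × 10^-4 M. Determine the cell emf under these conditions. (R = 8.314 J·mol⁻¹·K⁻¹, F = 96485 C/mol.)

0.368 V

The Cr³⁺/Cr couple has the higher reduction potential and acts as the cathode, so E°_cell = -0.74 − (-1.18) = 0.44 V.
Balancing electrons gives n = 6; the reaction quotient is Q = [Mn²⁺]^3/[Cr³⁺]^2 = 3.28 × 10^7.
E = E° − (RT/nF) ln Q = 0.44 − (8.314×288)/(6×96485) × (17.304) = 0.440 − 0.072 = 0.368 V.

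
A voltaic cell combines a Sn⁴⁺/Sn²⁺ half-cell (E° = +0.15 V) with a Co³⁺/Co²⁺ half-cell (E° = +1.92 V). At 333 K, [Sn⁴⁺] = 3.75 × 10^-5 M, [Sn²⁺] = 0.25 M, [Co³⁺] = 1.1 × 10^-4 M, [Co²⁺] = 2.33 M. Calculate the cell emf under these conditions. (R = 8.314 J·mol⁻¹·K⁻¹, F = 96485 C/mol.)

The Co³⁺/Co²⁺ couple has the higher reduction potential and acts as the cathode, so E°_cell = +1.92 − (+0.15) = 1.77 V.
Balancing electrons gives n = 2; the reaction quotient is Q = [Sn⁴⁺]·[Co²⁺]^2/([Sn²⁺]·[Co³⁺]^2) = 6.73 × 10^4.
E = E° − (RT/nF) ln Q = 1.77 − (8.314×333)/(2×96485) × (11.117) = 1.770 − 0.159 = 1.611 V.

1.61 V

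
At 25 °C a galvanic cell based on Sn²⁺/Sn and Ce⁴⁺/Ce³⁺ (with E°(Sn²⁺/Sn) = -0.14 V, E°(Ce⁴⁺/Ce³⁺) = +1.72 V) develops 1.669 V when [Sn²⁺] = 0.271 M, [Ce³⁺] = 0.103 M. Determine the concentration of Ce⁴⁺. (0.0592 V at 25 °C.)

3.2 × 10^-5 M

From the Nernst equation, log Q = n(E° − E)/0.0592 = 2(1.86 − 1.669)/0.0592 = 6.453, so Q = 2.84 × 10^6.
With Q = [Sn²⁺]·[Ce³⁺]^2/[Ce⁴⁺]^2 and the known concentrations, [Ce⁴⁺]^2 in the denominator gives [Ce⁴⁺] = 3.2 × 10^-5 M.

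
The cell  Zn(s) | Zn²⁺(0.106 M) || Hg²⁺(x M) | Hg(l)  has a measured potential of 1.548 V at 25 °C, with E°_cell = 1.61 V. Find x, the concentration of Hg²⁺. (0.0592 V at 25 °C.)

From the Nernst equation, log Q = n(E° − E)/0.0592 = 2(1.61 − 1.548)/0.0592 = 2.095, so Q = 124.
With Q = [Zn²⁺]/[Hg²⁺] and the known concentrations, [Hg²⁺] in the denominator gives [Hg²⁺] = 8.5 × 10^-4 M.

8.5 × 10^-4 M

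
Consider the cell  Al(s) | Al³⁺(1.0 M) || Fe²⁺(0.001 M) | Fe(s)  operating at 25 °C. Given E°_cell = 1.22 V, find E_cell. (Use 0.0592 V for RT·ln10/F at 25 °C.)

Balancing electrons gives n = 6; the reaction quotient is Q = [Al³⁺]^2/[Fe²⁺]^3 = 1 × 10^9.
At 25 °C, E = E° − (0.0592/n) log Q = 1.22 − (0.0592/6)(9.000) = 1.220 − 0.089 = 1.131 V.

1.13 V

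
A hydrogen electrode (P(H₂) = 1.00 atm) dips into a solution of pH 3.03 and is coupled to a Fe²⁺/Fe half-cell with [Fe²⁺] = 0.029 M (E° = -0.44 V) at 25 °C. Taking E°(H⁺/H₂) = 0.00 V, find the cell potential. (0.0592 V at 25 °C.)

0.31 V

The hydrogen couple is the cathode, so E°_cell = 0.44 V; n = 2.
[H⁺] = 10^(−3.03) = 9.3 × 10^-4 M, and Q = [Fe²⁺]·P(H₂) / [H⁺]^2 = 3.33 × 10^4.
E = E° − (0.0592/2) log Q = 0.44 − (0.0592/2)(4.522) = 0.306 V.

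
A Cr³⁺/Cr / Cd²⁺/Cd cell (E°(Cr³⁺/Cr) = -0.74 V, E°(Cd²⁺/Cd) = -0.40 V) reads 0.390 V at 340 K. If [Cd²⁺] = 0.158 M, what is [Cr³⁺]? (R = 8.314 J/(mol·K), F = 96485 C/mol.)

From the Nernst equation, ln Q = nF(E° − E)/RT = 6×96485×(0.34 − 0.390)/(8.314×340) = -10.240, so Q = 3.57 × 10^-5.
With Q = [Cr³⁺]^2/[Cd²⁺]^3 and the known concentrations, [Cr³⁺]^2 in the numerator gives [Cr³⁺] = 3.8 × 10^-4 M.

3.8 × 10^-4 M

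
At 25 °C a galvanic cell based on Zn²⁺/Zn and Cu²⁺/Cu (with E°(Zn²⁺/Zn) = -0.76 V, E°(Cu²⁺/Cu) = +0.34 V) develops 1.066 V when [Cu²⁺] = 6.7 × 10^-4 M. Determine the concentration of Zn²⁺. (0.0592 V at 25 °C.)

From the Nernst equation, log Q = n(E° − E)/0.0592 = 2(1.10 − 1.066)/0.0592 = 1.149, so Q = 14.1.
With Q = [Zn²⁺]/[Cu²⁺] and the known concentrations, [Zn²⁺] in the numerator gives [Zn²⁺] = 0.0094 M.

0.0094 M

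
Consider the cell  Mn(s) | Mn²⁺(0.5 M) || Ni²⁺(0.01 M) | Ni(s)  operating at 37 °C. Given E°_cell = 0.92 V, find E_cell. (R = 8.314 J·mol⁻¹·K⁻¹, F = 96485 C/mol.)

Balancing electrons gives n = 2; the reaction quotient is Q = [Mn²⁺]/[Ni²⁺] = 50.0.
E = E° − (RT/nF) ln Q = 0.92 − (8.314×310)/(2×96485) × (3.912) = 0.920 − 0.052 = 0.868 V.

0.868 V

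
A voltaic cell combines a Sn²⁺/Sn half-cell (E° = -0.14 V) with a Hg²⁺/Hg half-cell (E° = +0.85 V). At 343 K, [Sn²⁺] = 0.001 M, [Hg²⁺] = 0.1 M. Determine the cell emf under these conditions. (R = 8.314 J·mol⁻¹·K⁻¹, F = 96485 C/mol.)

1.06 V

The Hg²⁺/Hg couple has the higher reduction potential and acts as the cathode, so E°_cell = +0.85 − (-0.14) = 0.99 V.
Balancing electrons gives n = 2; the reaction quotient is Q = [Sn²⁺]/[Hg²⁺] = 0.0100.
E = E° − (RT/nF) ln Q = 0.99 − (8.314×343)/(2×96485) × (-4.605) = 0.990 + 0.068 = 1.058 V.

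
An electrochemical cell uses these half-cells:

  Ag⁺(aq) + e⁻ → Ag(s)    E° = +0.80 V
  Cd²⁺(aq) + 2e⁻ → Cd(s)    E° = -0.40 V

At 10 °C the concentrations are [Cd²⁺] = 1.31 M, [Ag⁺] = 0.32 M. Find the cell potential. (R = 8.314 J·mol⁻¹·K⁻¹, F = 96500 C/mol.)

1.17 V

The Ag⁺/Ag couple has the higher reduction potential and acts as the cathode, so E°_cell = +0.80 − (-0.40) = 1.20 V.
Balancing electrons gives n = 2; the reaction quotient is Q = [Cd²⁺]/[Ag⁺]^2 = 12.8.
E = E° − (RT/nF) ln Q = 1.20 − (8.314×283)/(2×96500) × (2.549) = 1.200 − 0.031 = 1.169 V.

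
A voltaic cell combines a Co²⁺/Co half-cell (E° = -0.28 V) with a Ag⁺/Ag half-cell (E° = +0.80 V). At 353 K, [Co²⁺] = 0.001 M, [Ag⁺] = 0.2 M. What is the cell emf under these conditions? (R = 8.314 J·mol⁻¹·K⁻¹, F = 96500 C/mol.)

The Ag⁺/Ag couple has the higher reduction potential and acts as the cathode, so E°_cell = +0.80 − (-0.28) = 1.08 V.
Balancing electrons gives n = 2; the reaction quotient is Q = [Co²⁺]/[Ag⁺]^2 = 0.0250.
E = E° − (RT/nF) ln Q = 1.08 − (8.314×353)/(2×96500) × (-3.689) = 1.080 + 0.056 = 1.136 V.

1.14 V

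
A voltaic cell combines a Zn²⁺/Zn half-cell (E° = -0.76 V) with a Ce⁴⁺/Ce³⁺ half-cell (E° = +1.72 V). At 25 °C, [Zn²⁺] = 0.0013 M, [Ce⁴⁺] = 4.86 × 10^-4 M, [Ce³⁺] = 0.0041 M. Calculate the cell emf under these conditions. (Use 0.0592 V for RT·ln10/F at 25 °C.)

2.51 V

The Ce⁴⁺/Ce³⁺ couple has the higher reduction potential and acts as the cathode, so E°_cell = +1.72 − (-0.76) = 2.48 V.
Balancing electrons gives n = 2; the reaction quotient is Q = [Zn²⁺]·[Ce³⁺]^2/[Ce⁴⁺]^2 = 0.0925.
At 25 °C, E = E° − (0.0592/n) log Q = 2.48 − (0.0592/2)(-1.034) = 2.480 + 0.031 = 2.511 V.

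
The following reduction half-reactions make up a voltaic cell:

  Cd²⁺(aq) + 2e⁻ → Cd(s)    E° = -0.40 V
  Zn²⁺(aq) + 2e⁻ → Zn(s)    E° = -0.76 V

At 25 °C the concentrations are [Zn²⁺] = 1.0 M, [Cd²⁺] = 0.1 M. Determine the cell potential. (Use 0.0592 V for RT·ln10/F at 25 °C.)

0.330 V

The Cd²⁺/Cd couple has the higher reduction potential and acts as the cathode, so E°_cell = -0.40 − (-0.76) = 0.36 V.
Balancing electrons gives n = 2; the reaction quotient is Q = [Zn²⁺]/[Cd²⁺] = 10.0.
At 25 °C, E = E° − (0.0592/n) log Q = 0.36 − (0.0592/2)(1.000) = 0.360 − 0.030 = 0.330 V.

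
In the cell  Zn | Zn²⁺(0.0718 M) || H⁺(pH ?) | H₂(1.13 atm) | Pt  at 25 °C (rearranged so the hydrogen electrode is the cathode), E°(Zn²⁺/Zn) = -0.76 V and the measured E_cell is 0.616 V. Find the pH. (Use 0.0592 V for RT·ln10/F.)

pH = 2.98

E°_cell = 0.76 V and n = 2.
log Q = n(E° − E)/0.0592 = 2×(0.76 − 0.616)/0.0592 = 4.865.
With Q = [Zn²⁺]·P(H₂) / [H⁺]^2, solving for [H⁺] gives log[H⁺] = -2.978, so pH = 2.98.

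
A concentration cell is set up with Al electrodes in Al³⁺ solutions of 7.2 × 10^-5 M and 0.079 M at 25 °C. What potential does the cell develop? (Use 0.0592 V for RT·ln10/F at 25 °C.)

Both half-cells are Al³⁺/Al, so E°_cell = 0. The concentrated side is the cathode; the cell reaction moves Al³⁺ from high to low concentration with n = 3.
Q = [Al³⁺]_dilute/[Al³⁺]_conc = 7.2 × 10^-5/0.079 = 9.11 × 10^-4.
E = 0 − (0.0592/3) log Q = −(0.0592/3)(-3.040) = 0.0600 V.

0.060 V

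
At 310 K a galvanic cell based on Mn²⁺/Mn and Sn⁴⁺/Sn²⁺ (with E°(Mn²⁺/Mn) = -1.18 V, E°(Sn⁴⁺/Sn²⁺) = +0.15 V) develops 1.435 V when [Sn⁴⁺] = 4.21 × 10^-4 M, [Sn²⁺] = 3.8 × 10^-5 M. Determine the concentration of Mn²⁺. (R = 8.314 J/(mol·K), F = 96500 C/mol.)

From the Nernst equation, ln Q = nF(E° − E)/RT = 2×96500×(1.33 − 1.435)/(8.314×310) = -7.863, so Q = 3.85 × 10^-4.
With Q = [Mn²⁺]·[Sn²⁺]/[Sn⁴⁺] and the known concentrations, [Mn²⁺] in the numerator gives [Mn²⁺] = 0.0043 M.

0.0043 M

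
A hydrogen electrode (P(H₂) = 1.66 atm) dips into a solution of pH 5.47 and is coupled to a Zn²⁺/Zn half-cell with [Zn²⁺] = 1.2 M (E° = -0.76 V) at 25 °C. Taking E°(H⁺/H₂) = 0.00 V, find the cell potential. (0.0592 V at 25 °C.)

The hydrogen couple is the cathode, so E°_cell = 0.76 V; n = 2.
[H⁺] = 10^(−5.47) = 3.4 × 10^-6 M, and Q = [Zn²⁺]·P(H₂) / [H⁺]^2 = 1.73 × 10^11.
E = E° − (0.0592/2) log Q = 0.76 − (0.0592/2)(11.239) = 0.427 V.

0.43 V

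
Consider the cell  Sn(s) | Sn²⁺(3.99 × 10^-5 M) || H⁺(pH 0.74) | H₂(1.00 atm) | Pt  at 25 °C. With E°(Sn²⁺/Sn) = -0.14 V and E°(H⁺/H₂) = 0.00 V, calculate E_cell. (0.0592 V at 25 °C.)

0.23 V

The hydrogen couple is the cathode, so E°_cell = 0.14 V; n = 2.
[H⁺] = 10^(−0.74) = 0.18 M, and Q = [Sn²⁺]·P(H₂) / [H⁺]^2 = 0.00120.
E = E° − (0.0592/2) log Q = 0.14 − (0.0592/2)(-2.919) = 0.226 V.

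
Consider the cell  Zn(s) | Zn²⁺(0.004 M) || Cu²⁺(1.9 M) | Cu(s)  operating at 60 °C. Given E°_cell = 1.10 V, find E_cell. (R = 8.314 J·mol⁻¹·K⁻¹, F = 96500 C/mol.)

Balancing electrons gives n = 2; the reaction quotient is Q = [Zn²⁺]/[Cu²⁺] = 0.00211.
E = E° − (RT/nF) ln Q = 1.10 − (8.314×333)/(2×96500) × (-6.163) = 1.100 + 0.088 = 1.188 V.

1.19 V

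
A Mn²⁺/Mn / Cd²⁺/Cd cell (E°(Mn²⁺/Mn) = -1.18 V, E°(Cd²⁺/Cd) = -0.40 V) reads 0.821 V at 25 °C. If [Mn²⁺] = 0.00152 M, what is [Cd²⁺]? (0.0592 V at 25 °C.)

From the Nernst equation, log Q = n(E° − E)/0.0592 = 2(0.78 − 0.821)/0.0592 = -1.385, so Q = 0.0412.
With Q = [Mn²⁺]/[Cd²⁺] and the known concentrations, [Cd²⁺] in the denominator gives [Cd²⁺] = 0.037 M.

0.037 M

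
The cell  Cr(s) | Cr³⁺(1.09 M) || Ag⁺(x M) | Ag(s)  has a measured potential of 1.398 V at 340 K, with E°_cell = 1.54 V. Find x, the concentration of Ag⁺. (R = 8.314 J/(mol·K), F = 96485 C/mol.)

0.0081 M

From the Nernst equation, ln Q = nF(E° − E)/RT = 3×96485×(1.54 − 1.398)/(8.314×340) = 14.541, so Q = 2.06 × 10^6.
With Q = [Cr³⁺]/[Ag⁺]^3 and the known concentrations, [Ag⁺]^3 in the denominator gives [Ag⁺] = 0.0081 M.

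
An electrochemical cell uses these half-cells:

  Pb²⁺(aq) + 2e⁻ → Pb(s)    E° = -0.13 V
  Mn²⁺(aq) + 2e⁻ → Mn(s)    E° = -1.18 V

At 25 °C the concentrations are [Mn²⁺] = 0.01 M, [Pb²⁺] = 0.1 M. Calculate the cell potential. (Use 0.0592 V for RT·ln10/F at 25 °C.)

1.08 V

The Pb²⁺/Pb couple has the higher reduction potential and acts as the cathode, so E°_cell = -0.13 − (-1.18) = 1.05 V.
Balancing electrons gives n = 2; the reaction quotient is Q = [Mn²⁺]/[Pb²⁺] = 0.100.
At 25 °C, E = E° − (0.0592/n) log Q = 1.05 − (0.0592/2)(-1.000) = 1.050 + 0.030 = 1.080 V.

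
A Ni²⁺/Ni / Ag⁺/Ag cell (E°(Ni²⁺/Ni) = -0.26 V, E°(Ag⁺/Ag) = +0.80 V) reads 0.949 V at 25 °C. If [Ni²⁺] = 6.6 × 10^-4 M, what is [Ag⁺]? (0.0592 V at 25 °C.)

From the Nernst equation, log Q = n(E° − E)/0.0592 = 2(1.06 − 0.949)/0.0592 = 3.750, so Q = 5620.
With Q = [Ni²⁺]/[Ag⁺]^2 and the known concentrations, [Ag⁺]^2 in the denominator gives [Ag⁺] = 3.4 × 10^-4 M.

3.4 × 10^-4 M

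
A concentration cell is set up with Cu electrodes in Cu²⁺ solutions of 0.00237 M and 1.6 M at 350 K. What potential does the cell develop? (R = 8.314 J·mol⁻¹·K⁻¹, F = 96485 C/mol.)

0.098 V

Both half-cells are Cu²⁺/Cu, so E°_cell = 0. The concentrated side is the cathode; the cell reaction moves Cu²⁺ from high to low concentration with n = 2.
Q = [Cu²⁺]_dilute/[Cu²⁺]_conc = 0.00237/1.6 = 0.00148.
E = 0 − (RT/nF) ln Q = −((8.314×350)/(2×96485))(-6.515) = 0.0982 V.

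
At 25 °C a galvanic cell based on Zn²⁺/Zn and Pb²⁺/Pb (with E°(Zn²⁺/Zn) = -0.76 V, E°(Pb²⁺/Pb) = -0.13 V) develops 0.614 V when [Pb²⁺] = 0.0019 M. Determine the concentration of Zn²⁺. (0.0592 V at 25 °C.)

From the Nernst equation, log Q = n(E° − E)/0.0592 = 2(0.63 − 0.614)/0.0592 = 0.541, so Q = 3.47.
With Q = [Zn²⁺]/[Pb²⁺] and the known concentrations, [Zn²⁺] in the numerator gives [Zn²⁺] = 0.0066 M.

0.0066 M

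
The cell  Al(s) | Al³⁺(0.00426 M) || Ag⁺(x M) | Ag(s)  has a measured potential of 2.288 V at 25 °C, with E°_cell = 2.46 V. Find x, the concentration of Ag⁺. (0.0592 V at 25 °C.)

2 × 10^-4 M

From the Nernst equation, log Q = n(E° − E)/0.0592 = 3(2.46 − 2.288)/0.0592 = 8.716, so Q = 5.2 × 10^8.
With Q = [Al³⁺]/[Ag⁺]^3 and the known concentrations, [Ag⁺]^3 in the denominator gives [Ag⁺] = 2 × 10^-4 M.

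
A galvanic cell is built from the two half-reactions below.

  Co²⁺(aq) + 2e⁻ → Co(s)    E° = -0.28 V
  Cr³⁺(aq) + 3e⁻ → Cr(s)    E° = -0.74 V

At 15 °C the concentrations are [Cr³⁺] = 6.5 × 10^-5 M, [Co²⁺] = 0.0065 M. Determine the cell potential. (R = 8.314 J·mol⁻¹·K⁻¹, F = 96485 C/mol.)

The Co²⁺/Co couple has the higher reduction potential and acts as the cathode, so E°_cell = -0.28 − (-0.74) = 0.46 V.
Balancing electrons gives n = 6; the reaction quotient is Q = [Cr³⁺]^2/[Co²⁺]^3 = 0.0154.
E = E° − (RT/nF) ln Q = 0.46 − (8.314×288)/(6×96485) × (-4.174) = 0.460 + 0.017 = 0.477 V.

0.477 V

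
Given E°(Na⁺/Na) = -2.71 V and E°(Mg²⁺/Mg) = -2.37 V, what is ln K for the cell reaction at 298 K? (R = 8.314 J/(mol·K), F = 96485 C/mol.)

ln K = 26.5

E°_cell = -2.37 − (-2.71) = 0.34 V, with n = 2 electrons transferred.
At equilibrium E = 0, so the Nernst equation gives ln K = nFE°/RT = (2)(96485)(0.34)/((8.314)(298)) = 26.48.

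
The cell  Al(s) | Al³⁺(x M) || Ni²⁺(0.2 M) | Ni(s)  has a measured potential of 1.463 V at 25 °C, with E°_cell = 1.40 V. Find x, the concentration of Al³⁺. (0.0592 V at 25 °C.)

From the Nernst equation, log Q = n(E° − E)/0.0592 = 6(1.40 − 1.463)/0.0592 = -6.385, so Q = 4.12 × 10^-7.
With Q = [Al³⁺]^2/[Ni²⁺]^3 and the known concentrations, [Al³⁺]^2 in the numerator gives [Al³⁺] = 5.7 × 10^-5 M.

5.7 × 10^-5 M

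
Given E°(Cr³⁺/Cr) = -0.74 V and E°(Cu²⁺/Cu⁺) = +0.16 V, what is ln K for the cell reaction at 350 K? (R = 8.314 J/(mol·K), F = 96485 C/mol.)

E°_cell = +0.16 − (-0.74) = 0.90 V, with n = 3 electrons transferred.
At equilibrium E = 0, so the Nernst equation gives ln K = nFE°/RT = (3)(96485)(0.90)/((8.314)(350)) = 89.53.

ln K = 89.5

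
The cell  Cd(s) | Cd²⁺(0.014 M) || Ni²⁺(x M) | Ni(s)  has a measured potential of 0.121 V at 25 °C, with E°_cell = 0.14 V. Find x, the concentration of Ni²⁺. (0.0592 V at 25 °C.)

From the Nernst equation, log Q = n(E° − E)/0.0592 = 2(0.14 − 0.121)/0.0592 = 0.642, so Q = 4.38.
With Q = [Cd²⁺]/[Ni²⁺] and the known concentrations, [Ni²⁺] in the denominator gives [Ni²⁺] = 0.0032 M.

0.0032 M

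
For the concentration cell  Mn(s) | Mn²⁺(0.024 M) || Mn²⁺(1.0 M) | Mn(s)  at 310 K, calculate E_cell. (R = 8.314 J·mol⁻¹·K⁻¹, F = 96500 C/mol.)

Both half-cells are Mn²⁺/Mn, so E°_cell = 0. The concentrated side is the cathode; the cell reaction moves Mn²⁺ from high to low concentration with n = 2.
Q = [Mn²⁺]_dilute/[Mn²⁺]_conc = 0.024/1.0 = 0.0240.
E = 0 − (RT/nF) ln Q = −((8.314×310)/(2×96500))(-3.730) = 0.0498 V.

0.050 V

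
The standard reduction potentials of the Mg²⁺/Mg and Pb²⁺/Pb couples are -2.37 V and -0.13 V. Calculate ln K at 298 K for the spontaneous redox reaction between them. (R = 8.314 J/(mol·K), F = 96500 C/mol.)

E°_cell = -0.13 − (-2.37) = 2.24 V, with n = 2 electrons transferred.
At equilibrium E = 0, so the Nernst equation gives ln K = nFE°/RT = (2)(96500)(2.24)/((8.314)(298)) = 174.49.

ln K = 174.5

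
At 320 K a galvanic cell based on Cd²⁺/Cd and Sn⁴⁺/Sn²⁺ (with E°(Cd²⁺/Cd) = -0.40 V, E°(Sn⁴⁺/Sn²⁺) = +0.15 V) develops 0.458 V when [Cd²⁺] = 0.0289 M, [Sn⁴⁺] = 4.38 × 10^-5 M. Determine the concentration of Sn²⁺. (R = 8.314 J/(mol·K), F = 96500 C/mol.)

1.2 M

From the Nernst equation, ln Q = nF(E° − E)/RT = 2×96500×(0.55 − 0.458)/(8.314×320) = 6.674, so Q = 792.
With Q = [Cd²⁺]·[Sn²⁺]/[Sn⁴⁺] and the known concentrations, [Sn²⁺] in the numerator gives [Sn²⁺] = 1.2 M.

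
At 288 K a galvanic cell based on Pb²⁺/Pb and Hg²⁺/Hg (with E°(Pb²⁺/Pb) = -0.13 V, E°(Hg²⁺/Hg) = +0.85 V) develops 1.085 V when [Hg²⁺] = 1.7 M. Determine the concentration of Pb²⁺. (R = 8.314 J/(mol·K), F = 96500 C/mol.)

3.6 × 10^-4 M

From the Nernst equation, ln Q = nF(E° − E)/RT = 2×96500×(0.98 − 1.085)/(8.314×288) = -8.463, so Q = 2.11 × 10^-4.
With Q = [Pb²⁺]/[Hg²⁺] and the known concentrations, [Pb²⁺] in the numerator gives [Pb²⁺] = 3.6 × 10^-4 M.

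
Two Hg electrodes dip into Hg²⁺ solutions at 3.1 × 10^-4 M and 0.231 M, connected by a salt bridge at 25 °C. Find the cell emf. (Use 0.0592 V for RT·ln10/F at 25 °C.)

Both half-cells are Hg²⁺/Hg, so E°_cell = 0. The concentrated side is the cathode; the cell reaction moves Hg²⁺ from high to low concentration with n = 2.
Q = [Hg²⁺]_dilute/[Hg²⁺]_conc = 3.1 × 10^-4/0.231 = 0.00134.
E = 0 − (0.0592/2) log Q = −(0.0592/2)(-2.872) = 0.0850 V.

0.085 V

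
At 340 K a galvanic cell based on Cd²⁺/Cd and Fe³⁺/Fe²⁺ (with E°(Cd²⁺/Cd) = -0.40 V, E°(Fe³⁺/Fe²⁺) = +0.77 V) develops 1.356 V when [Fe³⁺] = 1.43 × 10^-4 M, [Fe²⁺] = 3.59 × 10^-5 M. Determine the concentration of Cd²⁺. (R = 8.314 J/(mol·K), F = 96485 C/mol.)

4.9 × 10^-5 M

From the Nernst equation, ln Q = nF(E° − E)/RT = 2×96485×(1.17 − 1.356)/(8.314×340) = -12.697, so Q = 3.06 × 10^-6.
With Q = [Cd²⁺]·[Fe²⁺]^2/[Fe³⁺]^2 and the known concentrations, [Cd²⁺] in the numerator gives [Cd²⁺] = 4.9 × 10^-5 M.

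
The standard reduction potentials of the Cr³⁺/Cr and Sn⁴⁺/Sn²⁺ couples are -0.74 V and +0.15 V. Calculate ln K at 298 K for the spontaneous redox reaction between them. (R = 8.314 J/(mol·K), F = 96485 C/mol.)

ln K = 208.0

E°_cell = +0.15 − (-0.74) = 0.89 V, with n = 6 electrons transferred.
At equilibrium E = 0, so the Nernst equation gives ln K = nFE°/RT = (6)(96485)(0.89)/((8.314)(298)) = 207.96.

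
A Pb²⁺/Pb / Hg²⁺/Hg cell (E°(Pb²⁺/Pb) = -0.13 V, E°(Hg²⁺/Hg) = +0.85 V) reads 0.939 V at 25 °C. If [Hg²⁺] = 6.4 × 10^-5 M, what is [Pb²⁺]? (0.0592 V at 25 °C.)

0.0016 M

From the Nernst equation, log Q = n(E° − E)/0.0592 = 2(0.98 − 0.939)/0.0592 = 1.385, so Q = 24.3.
With Q = [Pb²⁺]/[Hg²⁺] and the known concentrations, [Pb²⁺] in the numerator gives [Pb²⁺] = 0.0016 M.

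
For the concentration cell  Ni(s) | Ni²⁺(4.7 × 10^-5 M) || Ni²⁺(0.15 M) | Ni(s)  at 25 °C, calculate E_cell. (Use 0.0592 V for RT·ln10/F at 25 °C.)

Both half-cells are Ni²⁺/Ni, so E°_cell = 0. The concentrated side is the cathode; the cell reaction moves Ni²⁺ from high to low concentration with n = 2.
Q = [Ni²⁺]_dilute/[Ni²⁺]_conc = 4.7 × 10^-5/0.15 = 3.13 × 10^-4.
E = 0 − (0.0592/2) log Q = −(0.0592/2)(-3.504) = 0.1037 V.

0.10 V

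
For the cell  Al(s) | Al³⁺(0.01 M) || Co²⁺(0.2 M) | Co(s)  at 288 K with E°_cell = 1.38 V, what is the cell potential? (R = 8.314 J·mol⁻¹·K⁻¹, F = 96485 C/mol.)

Balancing electrons gives n = 6; the reaction quotient is Q = [Al³⁺]^2/[Co²⁺]^3 = 0.0125.
E = E° − (RT/nF) ln Q = 1.38 − (8.314×288)/(6×96485) × (-4.382) = 1.380 + 0.018 = 1.398 V.

1.40 V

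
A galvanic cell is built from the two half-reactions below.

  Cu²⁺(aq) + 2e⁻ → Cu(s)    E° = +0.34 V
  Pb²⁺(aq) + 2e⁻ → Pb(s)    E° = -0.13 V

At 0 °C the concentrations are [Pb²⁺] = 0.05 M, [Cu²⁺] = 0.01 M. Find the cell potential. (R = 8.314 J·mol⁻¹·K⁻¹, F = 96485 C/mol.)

The Cu²⁺/Cu couple has the higher reduction potential and acts as the cathode, so E°_cell = +0.34 − (-0.13) = 0.47 V.
Balancing electrons gives n = 2; the reaction quotient is Q = [Pb²⁺]/[Cu²⁺] = 5.00.
E = E° − (RT/nF) ln Q = 0.47 − (8.314×273)/(2×96485) × (1.609) = 0.470 − 0.019 = 0.451 V.

0.451 V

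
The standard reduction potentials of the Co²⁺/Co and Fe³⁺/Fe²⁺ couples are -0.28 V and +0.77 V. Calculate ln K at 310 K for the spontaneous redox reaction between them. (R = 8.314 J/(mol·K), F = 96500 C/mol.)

ln K = 78.6

E°_cell = +0.77 − (-0.28) = 1.05 V, with n = 2 electrons transferred.
At equilibrium E = 0, so the Nernst equation gives ln K = nFE°/RT = (2)(96500)(1.05)/((8.314)(310)) = 78.63.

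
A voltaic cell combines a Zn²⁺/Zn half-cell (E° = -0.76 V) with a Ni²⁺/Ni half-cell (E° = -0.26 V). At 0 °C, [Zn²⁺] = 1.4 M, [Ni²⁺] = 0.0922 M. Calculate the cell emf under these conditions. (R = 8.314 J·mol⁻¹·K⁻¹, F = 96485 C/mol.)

The Ni²⁺/Ni couple has the higher reduction potential and acts as the cathode, so E°_cell = -0.26 − (-0.76) = 0.50 V.
Balancing electrons gives n = 2; the reaction quotient is Q = [Zn²⁺]/[Ni²⁺] = 15.2.
E = E° − (RT/nF) ln Q = 0.50 − (8.314×273)/(2×96485) × (2.720) = 0.500 − 0.032 = 0.468 V.

0.468 V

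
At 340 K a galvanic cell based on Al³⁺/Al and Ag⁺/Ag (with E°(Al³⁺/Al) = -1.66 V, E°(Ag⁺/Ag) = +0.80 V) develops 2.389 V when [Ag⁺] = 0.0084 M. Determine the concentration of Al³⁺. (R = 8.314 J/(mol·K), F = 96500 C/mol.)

8.5 × 10^-4 M

From the Nernst equation, ln Q = nF(E° − E)/RT = 3×96500×(2.46 − 2.389)/(8.314×340) = 7.271, so Q = 1440.
With Q = [Al³⁺]/[Ag⁺]^3 and the known concentrations, [Al³⁺] in the numerator gives [Al³⁺] = 8.5 × 10^-4 M.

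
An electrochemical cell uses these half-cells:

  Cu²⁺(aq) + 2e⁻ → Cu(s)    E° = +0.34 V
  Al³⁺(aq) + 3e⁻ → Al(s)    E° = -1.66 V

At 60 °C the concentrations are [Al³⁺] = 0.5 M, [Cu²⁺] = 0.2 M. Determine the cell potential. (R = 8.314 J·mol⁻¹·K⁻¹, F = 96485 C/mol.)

1.98 V

The Cu²⁺/Cu couple has the higher reduction potential and acts as the cathode, so E°_cell = +0.34 − (-1.66) = 2.00 V.
Balancing electrons gives n = 6; the reaction quotient is Q = [Al³⁺]^2/[Cu²⁺]^3 = 31.2.
E = E° − (RT/nF) ln Q = 2.00 − (8.314×333)/(6×96485) × (3.442) = 2.000 − 0.016 = 1.984 V.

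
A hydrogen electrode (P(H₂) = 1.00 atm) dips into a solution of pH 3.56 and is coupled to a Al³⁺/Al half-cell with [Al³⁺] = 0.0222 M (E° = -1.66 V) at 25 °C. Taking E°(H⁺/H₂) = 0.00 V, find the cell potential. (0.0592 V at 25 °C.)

The hydrogen couple is the cathode, so E°_cell = 1.66 V; n = 6.
[H⁺] = 10^(−3.56) = 2.8 × 10^-4 M, and Q = [Al³⁺]^2·P(H₂)^3 / [H⁺]^6 = 1.13 × 10^18.
E = E° − (0.0592/6) log Q = 1.66 − (0.0592/6)(18.053) = 1.482 V.

1.48 V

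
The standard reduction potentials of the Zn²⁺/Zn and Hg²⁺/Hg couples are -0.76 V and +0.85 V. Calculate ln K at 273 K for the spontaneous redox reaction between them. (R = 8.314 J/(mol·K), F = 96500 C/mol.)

E°_cell = +0.85 − (-0.76) = 1.61 V, with n = 2 electrons transferred.
At equilibrium E = 0, so the Nernst equation gives ln K = nFE°/RT = (2)(96500)(1.61)/((8.314)(273)) = 136.90.

ln K = 136.9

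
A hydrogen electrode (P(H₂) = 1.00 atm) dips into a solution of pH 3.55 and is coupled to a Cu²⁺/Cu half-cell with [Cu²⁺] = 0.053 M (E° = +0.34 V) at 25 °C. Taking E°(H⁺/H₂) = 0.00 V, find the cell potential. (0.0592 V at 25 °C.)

The Cu²⁺/Cu couple is the cathode, so E°_cell = 0.34 V; n = 2.
[H⁺] = 10^(−3.55) = 2.8 × 10^-4 M, and Q = [H⁺]^2 / ([Cu²⁺]·P(H₂)) = 1.5 × 10^-6.
E = E° − (0.0592/2) log Q = 0.34 − (0.0592/2)(-5.824) = 0.512 V.

0.51 V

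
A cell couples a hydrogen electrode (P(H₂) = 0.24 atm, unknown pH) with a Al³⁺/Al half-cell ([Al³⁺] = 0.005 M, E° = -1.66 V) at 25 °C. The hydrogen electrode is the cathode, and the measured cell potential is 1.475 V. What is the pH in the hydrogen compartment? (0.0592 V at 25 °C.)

E°_cell = 1.66 V and n = 6.
log Q = n(E° − E)/0.0592 = 6×(1.66 − 1.475)/0.0592 = 18.750.
With Q = [Al³⁺]^2·P(H₂)^3 / [H⁺]^6, solving for [H⁺] gives log[H⁺] = -4.202, so pH = 4.20.

pH = 4.20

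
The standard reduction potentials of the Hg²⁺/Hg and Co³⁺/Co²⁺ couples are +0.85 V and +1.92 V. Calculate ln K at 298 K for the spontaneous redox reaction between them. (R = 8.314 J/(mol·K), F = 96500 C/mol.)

ln K = 83.4

E°_cell = +1.92 − (+0.85) = 1.07 V, with n = 2 electrons transferred.
At equilibrium E = 0, so the Nernst equation gives ln K = nFE°/RT = (2)(96500)(1.07)/((8.314)(298)) = 83.35.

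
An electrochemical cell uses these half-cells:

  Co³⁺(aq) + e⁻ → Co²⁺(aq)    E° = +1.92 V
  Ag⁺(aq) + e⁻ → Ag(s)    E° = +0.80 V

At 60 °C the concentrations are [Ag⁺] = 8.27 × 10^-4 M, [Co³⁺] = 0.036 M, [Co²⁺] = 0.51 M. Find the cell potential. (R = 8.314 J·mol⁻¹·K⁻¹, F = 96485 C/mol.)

1.25 V

The Co³⁺/Co²⁺ couple has the higher reduction potential and acts as the cathode, so E°_cell = +1.92 − (+0.80) = 1.12 V.
Balancing electrons gives n = 1; the reaction quotient is Q = [Ag⁺]·[Co²⁺]/[Co³⁺] = 0.0117.
E = E° − (RT/nF) ln Q = 1.12 − (8.314×333)/(1×96485) × (-4.447) = 1.120 + 0.128 = 1.248 V.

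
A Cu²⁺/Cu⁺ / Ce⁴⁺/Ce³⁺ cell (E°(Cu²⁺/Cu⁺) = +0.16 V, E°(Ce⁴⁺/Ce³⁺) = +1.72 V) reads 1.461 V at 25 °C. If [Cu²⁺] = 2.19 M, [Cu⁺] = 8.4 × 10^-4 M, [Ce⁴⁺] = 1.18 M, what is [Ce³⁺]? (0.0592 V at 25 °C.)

From the Nernst equation, log Q = n(E° − E)/0.0592 = 1(1.56 − 1.461)/0.0592 = 1.672, so Q = 47.0.
With Q = [Cu²⁺]·[Ce³⁺]/([Cu⁺]·[Ce⁴⁺]) and the known concentrations, [Ce³⁺] in the numerator gives [Ce³⁺] = 0.021 M.

0.021 M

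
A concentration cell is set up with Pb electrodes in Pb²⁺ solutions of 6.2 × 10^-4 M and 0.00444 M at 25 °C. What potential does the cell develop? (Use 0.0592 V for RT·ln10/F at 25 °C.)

Both half-cells are Pb²⁺/Pb, so E°_cell = 0. The concentrated side is the cathode; the cell reaction moves Pb²⁺ from high to low concentration with n = 2.
Q = [Pb²⁺]_dilute/[Pb²⁺]_conc = 6.2 × 10^-4/0.00444 = 0.140.
E = 0 − (0.0592/2) log Q = −(0.0592/2)(-0.855) = 0.0253 V.

0.025 V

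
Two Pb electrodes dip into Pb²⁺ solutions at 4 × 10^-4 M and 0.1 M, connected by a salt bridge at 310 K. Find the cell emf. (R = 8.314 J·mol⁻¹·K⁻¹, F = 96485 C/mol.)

0.074 V

Both half-cells are Pb²⁺/Pb, so E°_cell = 0. The concentrated side is the cathode; the cell reaction moves Pb²⁺ from high to low concentration with n = 2.
Q = [Pb²⁺]_dilute/[Pb²⁺]_conc = 4 × 10^-4/0.1 = 0.00400.
E = 0 − (RT/nF) ln Q = −((8.314×310)/(2×96485))(-5.521) = 0.0737 V.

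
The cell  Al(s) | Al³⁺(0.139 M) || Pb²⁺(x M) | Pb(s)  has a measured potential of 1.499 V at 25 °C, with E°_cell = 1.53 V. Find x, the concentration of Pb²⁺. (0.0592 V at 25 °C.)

From the Nernst equation, log Q = n(E° − E)/0.0592 = 6(1.53 − 1.499)/0.0592 = 3.142, so Q = 1390.
With Q = [Al³⁺]^2/[Pb²⁺]^3 and the known concentrations, [Pb²⁺]^3 in the denominator gives [Pb²⁺] = 0.024 M.

0.024 M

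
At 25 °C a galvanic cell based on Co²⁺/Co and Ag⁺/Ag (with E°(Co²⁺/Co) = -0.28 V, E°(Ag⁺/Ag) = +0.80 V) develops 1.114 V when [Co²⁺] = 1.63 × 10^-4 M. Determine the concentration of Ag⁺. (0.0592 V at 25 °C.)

0.048 M

From the Nernst equation, log Q = n(E° − E)/0.0592 = 2(1.08 − 1.114)/0.0592 = -1.149, so Q = 0.0710.
With Q = [Co²⁺]/[Ag⁺]^2 and the known concentrations, [Ag⁺]^2 in the denominator gives [Ag⁺] = 0.048 M.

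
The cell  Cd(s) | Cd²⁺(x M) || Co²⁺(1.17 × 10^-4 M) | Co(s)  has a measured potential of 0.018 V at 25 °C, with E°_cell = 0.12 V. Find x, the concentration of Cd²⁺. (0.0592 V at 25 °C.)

0.33 M

From the Nernst equation, log Q = n(E° − E)/0.0592 = 2(0.12 − 0.018)/0.0592 = 3.446, so Q = 2790.
With Q = [Cd²⁺]/[Co²⁺] and the known concentrations, [Cd²⁺] in the numerator gives [Cd²⁺] = 0.33 M.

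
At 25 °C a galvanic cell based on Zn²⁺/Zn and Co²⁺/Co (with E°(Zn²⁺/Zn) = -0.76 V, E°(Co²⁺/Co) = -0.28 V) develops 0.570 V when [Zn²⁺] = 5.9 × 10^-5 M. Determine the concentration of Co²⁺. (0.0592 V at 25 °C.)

0.065 M

From the Nernst equation, log Q = n(E° − E)/0.0592 = 2(0.48 − 0.570)/0.0592 = -3.041, so Q = 9.11 × 10^-4.
With Q = [Zn²⁺]/[Co²⁺] and the known concentrations, [Co²⁺] in the denominator gives [Co²⁺] = 0.065 M.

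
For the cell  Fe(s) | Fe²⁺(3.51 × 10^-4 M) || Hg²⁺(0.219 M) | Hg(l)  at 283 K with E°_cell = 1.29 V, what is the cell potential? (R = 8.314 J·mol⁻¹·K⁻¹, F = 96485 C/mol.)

1.37 V

Balancing electrons gives n = 2; the reaction quotient is Q = [Fe²⁺]/[Hg²⁺] = 0.00160.
E = E° − (RT/nF) ln Q = 1.29 − (8.314×283)/(2×96485) × (-6.436) = 1.290 + 0.078 = 1.368 V.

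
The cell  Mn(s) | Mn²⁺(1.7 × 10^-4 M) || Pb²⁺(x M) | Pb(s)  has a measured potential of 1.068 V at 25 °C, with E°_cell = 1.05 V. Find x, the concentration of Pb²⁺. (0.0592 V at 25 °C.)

From the Nernst equation, log Q = n(E° − E)/0.0592 = 2(1.05 − 1.068)/0.0592 = -0.608, so Q = 0.247.
With Q = [Mn²⁺]/[Pb²⁺] and the known concentrations, [Pb²⁺] in the denominator gives [Pb²⁺] = 6.9 × 10^-4 M.

6.9 × 10^-4 M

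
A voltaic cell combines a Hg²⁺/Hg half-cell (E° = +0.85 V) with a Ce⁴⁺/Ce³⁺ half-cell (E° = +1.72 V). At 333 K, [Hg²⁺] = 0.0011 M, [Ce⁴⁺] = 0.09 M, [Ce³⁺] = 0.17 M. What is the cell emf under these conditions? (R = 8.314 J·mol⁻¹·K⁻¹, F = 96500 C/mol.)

The Ce⁴⁺/Ce³⁺ couple has the higher reduction potential and acts as the cathode, so E°_cell = +1.72 − (+0.85) = 0.87 V.
Balancing electrons gives n = 2; the reaction quotient is Q = [Hg²⁺]·[Ce³⁺]^2/[Ce⁴⁺]^2 = 0.00392.
E = E° − (RT/nF) ln Q = 0.87 − (8.314×333)/(2×96500) × (-5.540) = 0.870 + 0.079 = 0.949 V.

0.949 V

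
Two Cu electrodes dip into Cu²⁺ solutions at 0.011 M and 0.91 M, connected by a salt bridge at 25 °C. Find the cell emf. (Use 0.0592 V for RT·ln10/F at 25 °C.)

0.057 V

Both half-cells are Cu²⁺/Cu, so E°_cell = 0. The concentrated side is the cathode; the cell reaction moves Cu²⁺ from high to low concentration with n = 2.
Q = [Cu²⁺]_dilute/[Cu²⁺]_conc = 0.011/0.91 = 0.0121.
E = 0 − (0.0592/2) log Q = −(0.0592/2)(-1.918) = 0.0568 V.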